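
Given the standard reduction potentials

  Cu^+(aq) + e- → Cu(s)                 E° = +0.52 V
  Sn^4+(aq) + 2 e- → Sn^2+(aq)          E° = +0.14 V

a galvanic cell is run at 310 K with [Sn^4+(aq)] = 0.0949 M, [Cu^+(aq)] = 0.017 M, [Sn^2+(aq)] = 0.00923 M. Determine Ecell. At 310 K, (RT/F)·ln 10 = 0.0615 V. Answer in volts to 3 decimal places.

+0.240 V

Cu⁺/Cu is reduced (cathode, E° = +0.52 V) and Sn⁴⁺/Sn²⁺ is oxidized (anode).
E°cell = E°cat − E°an = +0.52 − (+0.14) = +0.38 V; n = 2.
For the overall reaction 2 Cu^+(aq) + Sn^2+(aq) → 2 Cu(s) + Sn^4+(aq), Q = [Sn^4+(aq)] / ([Cu^+(aq)]^2·[Sn^2+(aq)]) = 3.56×10^4, giving log Q = 4.551.
By the Nernst equation, E = +0.38 − (0.0615/2)·(4.551) = +0.240 V.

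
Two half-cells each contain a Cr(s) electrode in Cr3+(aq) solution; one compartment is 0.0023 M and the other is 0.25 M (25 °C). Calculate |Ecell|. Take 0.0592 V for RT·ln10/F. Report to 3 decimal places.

For a concentration cell E°cell = 0, since both electrodes use the same couple.
The compartment with the higher Cr3+(aq) concentration (0.25 M) acts as the cathode; ions are reduced there and produced at the dilute (0.0023 M) anode.
With n = 3, Ecell = −(0.0592/3)·log([dilute]/[conc]) = −(0.0592/3)·log(0.0023/0.25) = +0.040 V.

0.040 V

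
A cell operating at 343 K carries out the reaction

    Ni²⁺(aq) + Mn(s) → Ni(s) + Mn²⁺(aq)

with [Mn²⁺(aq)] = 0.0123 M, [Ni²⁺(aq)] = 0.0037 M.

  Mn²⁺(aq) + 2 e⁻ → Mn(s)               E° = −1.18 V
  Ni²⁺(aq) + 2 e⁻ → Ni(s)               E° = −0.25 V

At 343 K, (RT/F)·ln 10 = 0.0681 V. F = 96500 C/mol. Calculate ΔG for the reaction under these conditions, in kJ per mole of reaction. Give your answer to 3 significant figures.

The standard cell potential is −0.25 − (−1.18) = +0.93 V, with n = 2 electrons in the balanced equation.
Q = [Mn²⁺(aq)] / [Ni²⁺(aq)] = 3.32, so log Q = 0.522 and E = +0.93 − (0.0681/2)(0.522) = +0.9122 V.
Finally ΔG = −nFE = −(2)(96500 C/mol)(+0.9122 V) = −176 kJ/mol.

−176 kJ/mol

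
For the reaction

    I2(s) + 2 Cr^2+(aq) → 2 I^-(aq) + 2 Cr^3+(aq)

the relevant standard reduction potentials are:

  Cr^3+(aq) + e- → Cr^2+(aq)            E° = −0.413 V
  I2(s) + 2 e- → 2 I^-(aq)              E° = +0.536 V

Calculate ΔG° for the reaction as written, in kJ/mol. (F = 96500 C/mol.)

−183 kJ/mol

In the reaction as written I2(s) is reduced, so the I₂/I⁻ couple is the cathode and Cr³⁺/Cr²⁺ is the anode.
E°cell = +0.536 − (−0.413) = +0.949 V; balancing electrons gives n = 2.
ΔG° = −nFE°cell = −(2)(96500)(+0.949) J/mol = −183 kJ/mol.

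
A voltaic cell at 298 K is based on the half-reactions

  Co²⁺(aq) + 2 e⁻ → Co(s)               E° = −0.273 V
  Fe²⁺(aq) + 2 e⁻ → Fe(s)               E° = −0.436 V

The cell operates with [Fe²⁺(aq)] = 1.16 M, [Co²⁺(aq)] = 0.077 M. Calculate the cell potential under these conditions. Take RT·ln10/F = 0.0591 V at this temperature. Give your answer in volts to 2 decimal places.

The Co²⁺/Co couple has the more positive E°, so it is the cathode; Fe²⁺/Fe is the anode.
E°cell = −0.273 − (−0.436) = +0.163 V, with n = 2 electrons transferred.
For the overall reaction Co²⁺(aq) + Fe(s) → Co(s) + Fe²⁺(aq), Q = [Fe²⁺(aq)] / [Co²⁺(aq)] = 15.1, giving log Q = 1.178.
E = E° − (0.0591/n)·log Q = +0.163 − (0.0591/2)(1.178) = +0.13 V.

+0.13 V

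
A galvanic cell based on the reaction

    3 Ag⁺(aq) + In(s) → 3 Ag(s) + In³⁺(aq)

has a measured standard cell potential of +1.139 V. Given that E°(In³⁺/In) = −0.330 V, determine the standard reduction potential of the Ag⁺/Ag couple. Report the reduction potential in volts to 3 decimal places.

+0.809 V

In the reaction as written the Ag⁺/Ag couple is reduced (cathode) and In³⁺/In is oxidized (anode), so E°cell = E°(Ag⁺/Ag) − E°(In³⁺/In).
E°(Ag⁺/Ag) = E°cell + E°(anode) = +1.139 + (−0.330) = +0.809 V.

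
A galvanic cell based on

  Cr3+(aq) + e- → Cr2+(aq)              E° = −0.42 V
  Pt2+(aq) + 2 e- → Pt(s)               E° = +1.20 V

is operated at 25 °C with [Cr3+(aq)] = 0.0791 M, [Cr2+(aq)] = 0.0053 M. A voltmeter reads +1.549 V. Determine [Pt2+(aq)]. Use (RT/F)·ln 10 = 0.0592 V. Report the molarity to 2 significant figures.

With Pt²⁺/Pt at the cathode and Cr³⁺/Cr²⁺ at the anode, E°cell = +1.20 − (−0.42) = +1.62 V (n = 2).
From the Nernst equation, log Q = n(E° − E)/0.0592 = 2·(+1.62 − (+1.549))/0.0592 = 2.399.
For Pt2+(aq) + 2 Cr2+(aq) → Pt(s) + 2 Cr3+(aq), the reaction quotient is Q = [Cr3+(aq)]^2 / ([Pt2+(aq)]·[Cr2+(aq)]^2).
Substituting the known concentrations and solving, log [Pt2+(aq)] = −0.051 and [Pt2+(aq)] = 0.89 M.

0.89 M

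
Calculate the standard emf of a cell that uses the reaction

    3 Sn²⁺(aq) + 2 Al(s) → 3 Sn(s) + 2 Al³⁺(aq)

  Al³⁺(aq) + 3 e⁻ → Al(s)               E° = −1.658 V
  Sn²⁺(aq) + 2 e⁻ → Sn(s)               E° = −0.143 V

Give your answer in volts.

In the reaction as written, Sn²⁺(aq) is reduced (cathode) and Al³⁺(aq) is produced by oxidation at the anode.
E°cell = E°(cathode) − E°(anode) = −0.143 − (−1.658) = +1.515 V.

+1.515 V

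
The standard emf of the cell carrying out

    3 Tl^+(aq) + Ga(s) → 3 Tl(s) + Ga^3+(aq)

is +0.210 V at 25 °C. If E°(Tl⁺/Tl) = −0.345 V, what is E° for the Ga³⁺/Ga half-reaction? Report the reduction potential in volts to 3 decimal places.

−0.555 V

In the reaction as written the Tl⁺/Tl couple is reduced (cathode) and Ga³⁺/Ga is oxidized (anode), so E°cell = E°(Tl⁺/Tl) − E°(Ga³⁺/Ga).
E°(Ga³⁺/Ga) = E°(cathode) − E°cell = −0.345 − (+0.210) = −0.555 V.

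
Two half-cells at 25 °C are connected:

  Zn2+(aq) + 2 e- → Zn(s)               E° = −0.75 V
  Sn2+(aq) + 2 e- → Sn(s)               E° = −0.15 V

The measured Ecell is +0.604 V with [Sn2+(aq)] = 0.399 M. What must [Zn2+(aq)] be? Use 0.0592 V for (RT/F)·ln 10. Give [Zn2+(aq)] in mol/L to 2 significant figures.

Sn²⁺/Sn is the cathode (higher E°); E°cell = −0.15 − (−0.75) = +0.60 V with n = 2.
Rearranging E = E° − (0.0592/n)·log Q gives log Q = 2(+0.60 − (+0.604))/0.0592 = −0.135.
Balancing electrons gives Sn2+(aq) + Zn(s) → Sn(s) + Zn2+(aq); thus Q = [Zn2+(aq)] / [Sn2+(aq)].
Solving for the unknown gives log [Zn2+(aq)] = −0.534, so [Zn2+(aq)] ≈ 0.29 M.

0.29 M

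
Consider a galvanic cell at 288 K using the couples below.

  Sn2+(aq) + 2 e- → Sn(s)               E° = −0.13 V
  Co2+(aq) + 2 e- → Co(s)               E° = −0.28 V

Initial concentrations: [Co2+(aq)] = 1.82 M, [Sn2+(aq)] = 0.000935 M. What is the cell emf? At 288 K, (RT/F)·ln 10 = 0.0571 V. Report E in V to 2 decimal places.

The Sn²⁺/Sn couple has the more positive E°, so it is the cathode; Co²⁺/Co is the anode.
The standard potential is −0.13 − (−0.28) = +0.15 V and the balanced reaction transfers n = 2 electrons.
The balanced reaction is Sn2+(aq) + Co(s) → Sn(s) + Co2+(aq), so Q = [Co2+(aq)] / [Sn2+(aq)] = 1.95×10^3 and log Q = 3.289.
Applying E = E° − (RT ln10/nF)·log Q gives +0.15 − (0.0571/2)(3.289) = +0.06 V.

+0.06 V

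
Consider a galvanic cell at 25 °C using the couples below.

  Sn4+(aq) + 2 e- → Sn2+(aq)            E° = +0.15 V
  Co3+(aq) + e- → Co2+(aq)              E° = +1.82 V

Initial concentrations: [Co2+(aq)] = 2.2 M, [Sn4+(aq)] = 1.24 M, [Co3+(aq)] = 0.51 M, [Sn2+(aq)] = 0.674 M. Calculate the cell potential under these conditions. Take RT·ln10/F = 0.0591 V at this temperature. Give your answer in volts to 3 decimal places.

Since E°(Co³⁺/Co²⁺) > E°(Sn⁴⁺/Sn²⁺), Co³⁺/Co²⁺ serves as the cathode.
E°cell = E°cat − E°an = +1.82 − (+0.15) = +1.67 V; n = 2.
For the overall reaction 2 Co3+(aq) + Sn2+(aq) → 2 Co2+(aq) + Sn4+(aq), Q = ([Co2+(aq)]^2·[Sn4+(aq)]) / ([Co3+(aq)]^2·[Sn2+(aq)]) = 34.2, giving log Q = 1.534.
By the Nernst equation, E = +1.67 − (0.0591/2)·(1.534) = +1.625 V.

+1.625 V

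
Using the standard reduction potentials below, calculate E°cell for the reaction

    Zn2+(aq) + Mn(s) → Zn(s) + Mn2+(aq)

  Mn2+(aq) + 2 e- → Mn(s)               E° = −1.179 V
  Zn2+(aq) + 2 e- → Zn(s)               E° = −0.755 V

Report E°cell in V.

+0.424 V

In the reaction as written, Zn2+(aq) is reduced (cathode) and Mn2+(aq) is produced by oxidation at the anode.
E°cell = E°(cathode) − E°(anode) = −0.755 − (−1.179) = +0.424 V.
The positive value indicates the reaction is spontaneous as written.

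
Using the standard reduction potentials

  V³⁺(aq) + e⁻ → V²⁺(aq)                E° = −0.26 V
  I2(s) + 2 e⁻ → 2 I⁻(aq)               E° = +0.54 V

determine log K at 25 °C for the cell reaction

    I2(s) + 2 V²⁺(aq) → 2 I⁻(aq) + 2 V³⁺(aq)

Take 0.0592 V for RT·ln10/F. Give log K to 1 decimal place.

log K = 27.0

The I₂/I⁻ couple is reduced (cathode); E°cell = +0.54 − (−0.26) = +0.80 V with n = 2.
At equilibrium E = 0, so log K = nE°cell / 0.0592 = (2)(+0.80) / 0.0592 = 27.0.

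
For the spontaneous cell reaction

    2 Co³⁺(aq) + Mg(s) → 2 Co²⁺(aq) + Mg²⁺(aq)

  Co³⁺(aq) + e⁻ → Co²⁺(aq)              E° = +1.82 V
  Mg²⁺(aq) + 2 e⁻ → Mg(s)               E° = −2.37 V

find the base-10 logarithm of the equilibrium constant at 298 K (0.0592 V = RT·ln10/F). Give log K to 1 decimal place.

log K = 141.6

The Co³⁺/Co²⁺ couple is reduced (cathode); E°cell = +1.82 − (−2.37) = +4.19 V with n = 2.
At equilibrium E = 0, so log K = nE°cell / 0.0592 = (2)(+4.19) / 0.0592 = 141.6.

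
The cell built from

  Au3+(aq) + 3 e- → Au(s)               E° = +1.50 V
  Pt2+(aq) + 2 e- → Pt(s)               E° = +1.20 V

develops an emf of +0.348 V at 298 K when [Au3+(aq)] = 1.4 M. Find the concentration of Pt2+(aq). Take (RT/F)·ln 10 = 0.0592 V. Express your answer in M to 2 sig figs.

Au³⁺/Au is the cathode (higher E°); E°cell = +1.50 − (+1.20) = +0.30 V with n = 6.
Since E = E° − (0.0592/n)·log Q, log Q = n(E° − E)/0.0592 = −4.865.
The balanced reaction is 2 Au3+(aq) + 3 Pt(s) → 2 Au(s) + 3 Pt2+(aq), so Q = [Pt2+(aq)]^3 / [Au3+(aq)]^2.
Substituting the known concentrations and solving, log [Pt2+(aq)] = −1.524 and [Pt2+(aq)] = 0.030 M.

0.030 M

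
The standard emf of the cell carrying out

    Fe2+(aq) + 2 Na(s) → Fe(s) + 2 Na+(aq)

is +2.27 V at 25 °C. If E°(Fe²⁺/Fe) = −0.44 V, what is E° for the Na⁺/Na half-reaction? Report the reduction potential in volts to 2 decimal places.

−2.71 V

In the reaction as written the Fe²⁺/Fe couple is reduced (cathode) and Na⁺/Na is oxidized (anode), so E°cell = E°(Fe²⁺/Fe) − E°(Na⁺/Na).
E°(Na⁺/Na) = E°(cathode) − E°cell = −0.44 − (+2.27) = −2.71 V.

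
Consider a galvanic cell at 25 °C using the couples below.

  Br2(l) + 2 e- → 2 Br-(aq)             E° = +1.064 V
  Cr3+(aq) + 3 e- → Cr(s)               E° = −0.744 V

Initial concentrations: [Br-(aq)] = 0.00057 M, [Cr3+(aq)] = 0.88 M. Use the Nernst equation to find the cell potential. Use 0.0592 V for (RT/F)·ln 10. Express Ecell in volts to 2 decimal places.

+2.00 V

Br₂/Br⁻ is reduced (cathode, E° = +1.064 V) and Cr³⁺/Cr is oxidized (anode).
E°cell = +1.064 − (−0.744) = +1.808 V, with n = 6 electrons transferred.
The balanced reaction is 3 Br2(l) + 2 Cr(s) → 6 Br-(aq) + 2 Cr3+(aq), so Q = [Br-(aq)]^6·[Cr3+(aq)]^2 = 2.66×10^−20 and log Q = −19.576.
Applying E = E° − (RT ln10/nF)·log Q gives +1.808 − (0.0592/6)(−19.576) = +2.00 V.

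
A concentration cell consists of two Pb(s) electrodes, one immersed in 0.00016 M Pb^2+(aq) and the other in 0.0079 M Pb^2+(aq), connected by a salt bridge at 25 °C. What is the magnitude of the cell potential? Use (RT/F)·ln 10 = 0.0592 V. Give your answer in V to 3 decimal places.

0.050 V

For a concentration cell E°cell = 0, since both electrodes use the same couple.
The compartment with the higher Pb^2+(aq) concentration (0.0079 M) acts as the cathode; ions are reduced there and produced at the dilute (0.00016 M) anode.
With n = 2, Ecell = −(0.0592/2)·log([dilute]/[conc]) = −(0.0592/2)·log(0.00016/0.0079) = +0.050 V.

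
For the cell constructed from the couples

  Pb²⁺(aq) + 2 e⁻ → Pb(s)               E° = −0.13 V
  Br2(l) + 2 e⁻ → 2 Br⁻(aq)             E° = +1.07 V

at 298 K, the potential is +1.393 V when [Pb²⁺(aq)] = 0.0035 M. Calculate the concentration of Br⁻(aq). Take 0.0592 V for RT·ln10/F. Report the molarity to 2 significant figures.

0.0093 M

The Br₂/Br⁻ couple has the larger reduction potential, so it is the cathode: E°cell = +1.07 − (−0.13) = +1.20 V and n = 2.
From the Nernst equation, log Q = n(E° − E)/0.0592 = 2·(+1.20 − (+1.393))/0.0592 = −6.520.
The balanced reaction is Br2(l) + Pb(s) → 2 Br⁻(aq) + Pb²⁺(aq), so Q = [Br⁻(aq)]^2·[Pb²⁺(aq)].
Solving for the unknown gives log [Br⁻(aq)] = −2.032, so [Br⁻(aq)] ≈ 0.0093 M.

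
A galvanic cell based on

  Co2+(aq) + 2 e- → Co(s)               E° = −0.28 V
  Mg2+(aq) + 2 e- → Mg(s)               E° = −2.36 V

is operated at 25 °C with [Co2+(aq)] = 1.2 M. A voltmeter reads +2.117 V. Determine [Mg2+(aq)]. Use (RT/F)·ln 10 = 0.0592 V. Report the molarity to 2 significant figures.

0.067 M

Co²⁺/Co is the cathode (higher E°); E°cell = −0.28 − (−2.36) = +2.08 V with n = 2.
Since E = E° − (0.0592/n)·log Q, log Q = n(E° − E)/0.0592 = −1.250.
For Co2+(aq) + Mg(s) → Co(s) + Mg2+(aq), the reaction quotient is Q = [Mg2+(aq)] / [Co2+(aq)].
Substituting the known concentrations and solving, log [Mg2+(aq)] = −1.171 and [Mg2+(aq)] = 0.067 M.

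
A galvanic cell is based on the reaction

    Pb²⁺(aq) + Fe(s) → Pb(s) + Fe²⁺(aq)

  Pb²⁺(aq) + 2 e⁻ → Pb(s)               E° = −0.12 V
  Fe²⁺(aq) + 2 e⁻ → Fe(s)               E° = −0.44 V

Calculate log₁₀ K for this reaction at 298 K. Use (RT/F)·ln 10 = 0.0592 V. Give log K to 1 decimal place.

The Pb²⁺/Pb couple is reduced (cathode); E°cell = −0.12 − (−0.44) = +0.32 V with n = 2.
At equilibrium E = 0, so log K = nE°cell / 0.0592 = (2)(+0.32) / 0.0592 = 10.8.

log K = 10.8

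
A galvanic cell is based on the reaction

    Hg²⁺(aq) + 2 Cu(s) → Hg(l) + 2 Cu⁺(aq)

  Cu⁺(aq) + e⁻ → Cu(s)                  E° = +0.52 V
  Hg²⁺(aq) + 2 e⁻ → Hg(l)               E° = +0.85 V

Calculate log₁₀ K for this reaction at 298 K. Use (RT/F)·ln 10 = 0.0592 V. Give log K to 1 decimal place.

The Hg²⁺/Hg couple is reduced (cathode); E°cell = +0.85 − (+0.52) = +0.33 V with n = 2.
At equilibrium E = 0, so log K = nE°cell / 0.0592 = (2)(+0.33) / 0.0592 = 11.1.

log K = 11.1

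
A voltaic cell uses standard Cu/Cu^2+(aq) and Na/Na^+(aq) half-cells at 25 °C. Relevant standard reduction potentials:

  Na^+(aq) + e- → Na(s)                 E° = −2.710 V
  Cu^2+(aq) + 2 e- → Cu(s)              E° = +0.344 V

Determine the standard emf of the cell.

+3.054 V

The Cu²⁺/Cu couple has the higher E°, so Cu ion is reduced (cathode) and Na is oxidized (anode).
E°cell = E°(cathode) − E°(anode) = +0.344 − (−2.710) = +3.054 V.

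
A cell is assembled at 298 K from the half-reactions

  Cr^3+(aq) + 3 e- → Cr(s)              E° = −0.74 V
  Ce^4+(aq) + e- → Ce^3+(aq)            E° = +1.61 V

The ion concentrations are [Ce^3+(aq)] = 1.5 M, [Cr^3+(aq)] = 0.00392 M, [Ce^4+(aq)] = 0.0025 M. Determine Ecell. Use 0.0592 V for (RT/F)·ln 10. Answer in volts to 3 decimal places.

Since E°(Ce⁴⁺/Ce³⁺) > E°(Cr³⁺/Cr), Ce⁴⁺/Ce³⁺ serves as the cathode.
The standard potential is +1.61 − (−0.74) = +2.35 V and the balanced reaction transfers n = 3 electrons.
For the overall reaction 3 Ce^4+(aq) + Cr(s) → 3 Ce^3+(aq) + Cr^3+(aq), Q = ([Ce^3+(aq)]^3·[Cr^3+(aq)]) / [Ce^4+(aq)]^3 = 8.47×10^5, giving log Q = 5.928.
Applying E = E° − (RT ln10/nF)·log Q gives +2.35 − (0.0592/3)(5.928) = +2.233 V.

+2.233 V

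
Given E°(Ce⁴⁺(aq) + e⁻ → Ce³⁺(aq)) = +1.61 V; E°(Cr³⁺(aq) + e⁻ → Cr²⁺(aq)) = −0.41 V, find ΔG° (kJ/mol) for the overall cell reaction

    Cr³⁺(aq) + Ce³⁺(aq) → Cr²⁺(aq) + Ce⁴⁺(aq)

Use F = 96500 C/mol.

In the reaction as written Cr³⁺(aq) is reduced, so the Cr³⁺/Cr²⁺ couple is the cathode and Ce⁴⁺/Ce³⁺ is the anode.
E°cell = −0.41 − (+1.61) = −2.02 V; balancing electrons gives n = 1.
ΔG° = −nFE°cell = −(1)(96500)(−2.02) J/mol = +195 kJ/mol.

+195 kJ/mol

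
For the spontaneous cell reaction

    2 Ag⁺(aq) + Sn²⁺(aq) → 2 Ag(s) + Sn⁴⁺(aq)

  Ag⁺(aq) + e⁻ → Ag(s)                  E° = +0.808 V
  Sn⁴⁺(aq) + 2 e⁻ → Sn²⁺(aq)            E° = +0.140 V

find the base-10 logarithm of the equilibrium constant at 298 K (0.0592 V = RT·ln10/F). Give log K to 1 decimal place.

log K = 22.6

The Ag⁺/Ag couple is reduced (cathode); E°cell = +0.808 − (+0.140) = +0.668 V with n = 2.
At equilibrium E = 0, so log K = nE°cell / 0.0592 = (2)(+0.668) / 0.0592 = 22.6.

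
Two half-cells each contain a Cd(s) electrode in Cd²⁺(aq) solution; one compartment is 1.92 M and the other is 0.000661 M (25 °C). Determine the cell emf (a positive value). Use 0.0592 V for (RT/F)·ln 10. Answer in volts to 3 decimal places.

0.103 V

For a concentration cell E°cell = 0, since both electrodes use the same couple.
The compartment with the higher Cd²⁺(aq) concentration (1.92 M) acts as the cathode; ions are reduced there and produced at the dilute (0.000661 M) anode.
With n = 2, Ecell = −(0.0592/2)·log([dilute]/[conc]) = −(0.0592/2)·log(0.000661/1.92) = +0.103 V.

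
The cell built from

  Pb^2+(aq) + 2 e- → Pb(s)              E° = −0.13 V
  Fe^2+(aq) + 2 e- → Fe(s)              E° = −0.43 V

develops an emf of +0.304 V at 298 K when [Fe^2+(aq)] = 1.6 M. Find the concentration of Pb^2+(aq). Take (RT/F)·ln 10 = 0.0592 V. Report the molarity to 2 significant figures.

2.2 M

The Pb²⁺/Pb couple has the larger reduction potential, so it is the cathode: E°cell = −0.13 − (−0.43) = +0.30 V and n = 2.
Rearranging E = E° − (0.0592/n)·log Q gives log Q = 2(+0.30 − (+0.304))/0.0592 = −0.135.
The balanced reaction is Pb^2+(aq) + Fe(s) → Pb(s) + Fe^2+(aq), so Q = [Fe^2+(aq)] / [Pb^2+(aq)].
Substituting the known concentrations and solving, log [Pb^2+(aq)] = 0.339 and [Pb^2+(aq)] = 2.2 M.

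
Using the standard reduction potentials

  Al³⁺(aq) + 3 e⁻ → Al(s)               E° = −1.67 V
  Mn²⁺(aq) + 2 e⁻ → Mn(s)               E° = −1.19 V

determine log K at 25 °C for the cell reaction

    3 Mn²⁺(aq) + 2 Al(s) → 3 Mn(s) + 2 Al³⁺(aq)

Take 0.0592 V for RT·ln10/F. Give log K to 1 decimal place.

The Mn²⁺/Mn couple is reduced (cathode); E°cell = −1.19 − (−1.67) = +0.48 V with n = 6.
At equilibrium E = 0, so log K = nE°cell / 0.0592 = (6)(+0.48) / 0.0592 = 48.6.

log K = 48.6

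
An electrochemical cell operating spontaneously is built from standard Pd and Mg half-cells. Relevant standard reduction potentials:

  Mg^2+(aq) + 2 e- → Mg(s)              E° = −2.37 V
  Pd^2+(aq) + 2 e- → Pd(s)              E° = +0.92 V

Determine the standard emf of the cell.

+3.29 V

Of the two couples in this cell, the one with the more positive reduction potential is reduced at the cathode: here that is Pd²⁺/Pd (+0.92 V); Mg²⁺/Mg (−2.37 V) is the anode.
E°cell = E°(cathode) − E°(anode) = +0.92 − (−2.37) = +3.29 V.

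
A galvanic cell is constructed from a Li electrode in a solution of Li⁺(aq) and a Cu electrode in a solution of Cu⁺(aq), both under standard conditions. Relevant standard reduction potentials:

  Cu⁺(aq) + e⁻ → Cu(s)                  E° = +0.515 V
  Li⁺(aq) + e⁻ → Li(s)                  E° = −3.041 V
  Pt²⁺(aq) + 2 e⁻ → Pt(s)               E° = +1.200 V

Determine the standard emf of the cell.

+3.556 V

The Cu⁺/Cu couple has the higher E°, so Cu ion is reduced (cathode) and Li is oxidized (anode).
E°cell = E°(cathode) − E°(anode) = +0.515 − (−3.041) = +3.556 V.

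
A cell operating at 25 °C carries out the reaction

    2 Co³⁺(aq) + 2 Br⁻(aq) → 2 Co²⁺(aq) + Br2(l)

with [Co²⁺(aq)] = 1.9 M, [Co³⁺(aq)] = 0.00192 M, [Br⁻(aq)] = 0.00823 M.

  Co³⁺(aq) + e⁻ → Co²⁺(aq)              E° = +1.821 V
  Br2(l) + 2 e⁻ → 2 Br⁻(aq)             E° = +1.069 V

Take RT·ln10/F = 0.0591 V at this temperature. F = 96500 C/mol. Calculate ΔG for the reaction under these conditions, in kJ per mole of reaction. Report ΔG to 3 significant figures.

−87.2 kJ/mol

E°cell = +1.821 − (+1.069) = +0.752 V; the balanced reaction transfers n = 2 electrons.
Here Q = [Co²⁺(aq)]^2 / ([Co³⁺(aq)]^2·[Br⁻(aq)]^2) = 1.45×10^10 (log Q = 10.160), giving E = +0.752 − (0.0591/2)·(10.160) = +0.4518 V.
ΔG = −nFE = −(2)(96500)(+0.4518) J/mol = −87.2 kJ/mol.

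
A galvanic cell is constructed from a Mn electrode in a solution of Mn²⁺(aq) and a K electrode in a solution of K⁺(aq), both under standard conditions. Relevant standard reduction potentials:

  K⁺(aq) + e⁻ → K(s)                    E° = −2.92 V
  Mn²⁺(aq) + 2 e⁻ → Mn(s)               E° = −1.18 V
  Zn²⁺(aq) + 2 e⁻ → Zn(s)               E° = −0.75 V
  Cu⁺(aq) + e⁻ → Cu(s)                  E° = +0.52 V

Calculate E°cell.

+1.74 V

Of the two couples in this cell, the one with the more positive reduction potential is reduced at the cathode: here that is Mn²⁺/Mn (−1.18 V); K⁺/K (−2.92 V) is the anode.
E°cell = E°(cathode) − E°(anode) = −1.18 − (−2.92) = +1.74 V.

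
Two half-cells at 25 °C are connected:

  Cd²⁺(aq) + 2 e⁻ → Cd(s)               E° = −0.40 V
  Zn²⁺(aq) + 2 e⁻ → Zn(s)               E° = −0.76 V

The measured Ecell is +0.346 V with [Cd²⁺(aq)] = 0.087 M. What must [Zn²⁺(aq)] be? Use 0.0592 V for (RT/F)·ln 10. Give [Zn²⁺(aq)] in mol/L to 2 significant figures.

Cd²⁺/Cd is the cathode (higher E°); E°cell = −0.40 − (−0.76) = +0.36 V with n = 2.
From the Nernst equation, log Q = n(E° − E)/0.0592 = 2·(+0.36 − (+0.346))/0.0592 = 0.473.
Balancing electrons gives Cd²⁺(aq) + Zn(s) → Cd(s) + Zn²⁺(aq); thus Q = [Zn²⁺(aq)] / [Cd²⁺(aq)].
Solving for the unknown gives log [Zn²⁺(aq)] = −0.587, so [Zn²⁺(aq)] ≈ 0.26 M.

0.26 M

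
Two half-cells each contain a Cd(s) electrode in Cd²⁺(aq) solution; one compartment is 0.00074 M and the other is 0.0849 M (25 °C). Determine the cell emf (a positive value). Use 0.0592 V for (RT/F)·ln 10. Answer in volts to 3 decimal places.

0.061 V

For a concentration cell E°cell = 0, since both electrodes use the same couple.
The compartment with the higher Cd²⁺(aq) concentration (0.0849 M) acts as the cathode; ions are reduced there and produced at the dilute (0.00074 M) anode.
With n = 2, Ecell = −(0.0592/2)·log([dilute]/[conc]) = −(0.0592/2)·log(0.00074/0.0849) = +0.061 V.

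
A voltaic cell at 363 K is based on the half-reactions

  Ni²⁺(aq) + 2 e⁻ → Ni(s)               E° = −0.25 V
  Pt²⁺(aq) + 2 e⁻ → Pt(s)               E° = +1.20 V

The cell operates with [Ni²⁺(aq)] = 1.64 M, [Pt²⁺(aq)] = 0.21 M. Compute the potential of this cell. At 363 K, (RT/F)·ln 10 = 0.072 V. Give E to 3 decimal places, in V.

+1.418 V

Since E°(Pt²⁺/Pt) > E°(Ni²⁺/Ni), Pt²⁺/Pt serves as the cathode.
E°cell = E°cat − E°an = +1.20 − (−0.25) = +1.45 V; n = 2.
The balanced reaction is Pt²⁺(aq) + Ni(s) → Pt(s) + Ni²⁺(aq), so Q = [Ni²⁺(aq)] / [Pt²⁺(aq)] = 7.81 and log Q = 0.893.
Applying E = E° − (RT ln10/nF)·log Q gives +1.45 − (0.072/2)(0.893) = +1.418 V.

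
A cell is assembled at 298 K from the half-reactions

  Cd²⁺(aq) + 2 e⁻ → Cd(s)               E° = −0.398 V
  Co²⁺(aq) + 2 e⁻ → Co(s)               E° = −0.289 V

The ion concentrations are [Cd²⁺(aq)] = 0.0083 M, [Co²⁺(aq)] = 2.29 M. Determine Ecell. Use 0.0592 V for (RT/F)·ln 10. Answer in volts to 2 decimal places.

+0.18 V

Co²⁺/Co is reduced (cathode, E° = −0.289 V) and Cd²⁺/Cd is oxidized (anode).
E°cell = −0.289 − (−0.398) = +0.109 V, with n = 2 electrons transferred.
For the overall reaction Co²⁺(aq) + Cd(s) → Co(s) + Cd²⁺(aq), Q = [Cd²⁺(aq)] / [Co²⁺(aq)] = 0.00362, giving log Q = −2.441.
E = E° − (0.0592/n)·log Q = +0.109 − (0.0592/2)(−2.441) = +0.18 V.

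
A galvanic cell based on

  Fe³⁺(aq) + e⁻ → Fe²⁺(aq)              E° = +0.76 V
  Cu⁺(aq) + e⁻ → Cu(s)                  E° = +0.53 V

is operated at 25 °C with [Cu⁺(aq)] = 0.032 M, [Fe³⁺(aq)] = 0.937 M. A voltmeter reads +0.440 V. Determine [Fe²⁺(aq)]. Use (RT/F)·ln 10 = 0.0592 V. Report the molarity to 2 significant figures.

With Fe³⁺/Fe²⁺ at the cathode and Cu⁺/Cu at the anode, E°cell = +0.76 − (+0.53) = +0.23 V (n = 1).
Since E = E° − (0.0592/n)·log Q, log Q = n(E° − E)/0.0592 = −3.547.
The balanced reaction is Fe³⁺(aq) + Cu(s) → Fe²⁺(aq) + Cu⁺(aq), so Q = ([Fe²⁺(aq)]·[Cu⁺(aq)]) / [Fe³⁺(aq)].
Isolating [Fe²⁺(aq)] in Q = 10^{−3.547} yields log [Fe²⁺(aq)] = −2.080, i.e. 0.0083 M.

0.0083 M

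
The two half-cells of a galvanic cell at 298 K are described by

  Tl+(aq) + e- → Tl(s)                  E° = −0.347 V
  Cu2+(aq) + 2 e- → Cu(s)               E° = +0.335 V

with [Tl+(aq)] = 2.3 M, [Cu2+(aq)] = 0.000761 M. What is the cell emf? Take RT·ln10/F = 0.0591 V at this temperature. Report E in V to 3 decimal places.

+0.568 V

The Cu²⁺/Cu couple has the more positive E°, so it is the cathode; Tl⁺/Tl is the anode.
The standard potential is +0.335 − (−0.347) = +0.682 V and the balanced reaction transfers n = 2 electrons.
Balancing gives Cu2+(aq) + 2 Tl(s) → Cu(s) + 2 Tl+(aq); hence Q = [Tl+(aq)]^2 / [Cu2+(aq)] = 6.95×10^3 (log Q = 3.842).
By the Nernst equation, E = +0.682 − (0.0591/2)·(3.842) = +0.568 V.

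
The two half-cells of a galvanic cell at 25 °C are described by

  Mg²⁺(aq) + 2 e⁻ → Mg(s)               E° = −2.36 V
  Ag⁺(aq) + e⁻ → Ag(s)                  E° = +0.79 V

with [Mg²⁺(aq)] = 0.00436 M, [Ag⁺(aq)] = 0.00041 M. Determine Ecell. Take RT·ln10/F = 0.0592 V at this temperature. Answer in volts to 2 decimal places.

+3.02 V

Since E°(Ag⁺/Ag) > E°(Mg²⁺/Mg), Ag⁺/Ag serves as the cathode.
The standard potential is +0.79 − (−2.36) = +3.15 V and the balanced reaction transfers n = 2 electrons.
For the overall reaction 2 Ag⁺(aq) + Mg(s) → 2 Ag(s) + Mg²⁺(aq), Q = [Mg²⁺(aq)] / [Ag⁺(aq)]^2 = 2.59×10^4, giving log Q = 4.414.
By the Nernst equation, E = +3.15 − (0.0592/2)·(4.414) = +3.02 V.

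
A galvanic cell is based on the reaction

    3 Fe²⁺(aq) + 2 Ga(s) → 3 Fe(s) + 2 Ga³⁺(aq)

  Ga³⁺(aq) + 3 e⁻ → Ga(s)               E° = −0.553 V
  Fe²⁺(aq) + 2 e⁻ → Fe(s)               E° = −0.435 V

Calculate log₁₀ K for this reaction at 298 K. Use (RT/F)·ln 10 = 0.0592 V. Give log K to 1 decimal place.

The Fe²⁺/Fe couple is reduced (cathode); E°cell = −0.435 − (−0.553) = +0.118 V with n = 6.
At equilibrium E = 0, so log K = nE°cell / 0.0592 = (6)(+0.118) / 0.0592 = 12.0.

log K = 12.0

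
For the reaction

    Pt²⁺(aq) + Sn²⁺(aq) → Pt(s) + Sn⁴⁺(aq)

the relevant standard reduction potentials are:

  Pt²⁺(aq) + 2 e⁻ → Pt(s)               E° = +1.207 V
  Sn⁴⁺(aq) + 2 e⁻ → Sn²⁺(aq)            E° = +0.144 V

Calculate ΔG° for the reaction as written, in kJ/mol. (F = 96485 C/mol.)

In the reaction as written Pt²⁺(aq) is reduced, so the Pt²⁺/Pt couple is the cathode and Sn⁴⁺/Sn²⁺ is the anode.
E°cell = +1.207 − (+0.144) = +1.063 V; balancing electrons gives n = 2.
ΔG° = −nFE°cell = −(2)(96485)(+1.063) J/mol = −205 kJ/mol.

−205 kJ/mol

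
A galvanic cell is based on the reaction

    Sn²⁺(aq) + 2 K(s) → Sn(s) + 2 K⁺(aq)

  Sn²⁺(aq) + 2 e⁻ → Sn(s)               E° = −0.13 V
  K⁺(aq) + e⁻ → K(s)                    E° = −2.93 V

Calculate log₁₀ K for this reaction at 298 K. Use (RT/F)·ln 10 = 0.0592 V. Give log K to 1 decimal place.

The Sn²⁺/Sn couple is reduced (cathode); E°cell = −0.13 − (−2.93) = +2.80 V with n = 2.
At equilibrium E = 0, so log K = nE°cell / 0.0592 = (2)(+2.80) / 0.0592 = 94.6.

log K = 94.6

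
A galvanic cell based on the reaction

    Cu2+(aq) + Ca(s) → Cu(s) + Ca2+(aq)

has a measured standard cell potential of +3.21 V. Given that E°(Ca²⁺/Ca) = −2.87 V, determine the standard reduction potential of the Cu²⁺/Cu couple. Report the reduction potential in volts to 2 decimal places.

In the reaction as written the Cu²⁺/Cu couple is reduced (cathode) and Ca²⁺/Ca is oxidized (anode), so E°cell = E°(Cu²⁺/Cu) − E°(Ca²⁺/Ca).
E°(Cu²⁺/Cu) = E°cell + E°(anode) = +3.21 + (−2.87) = +0.34 V.

+0.34 V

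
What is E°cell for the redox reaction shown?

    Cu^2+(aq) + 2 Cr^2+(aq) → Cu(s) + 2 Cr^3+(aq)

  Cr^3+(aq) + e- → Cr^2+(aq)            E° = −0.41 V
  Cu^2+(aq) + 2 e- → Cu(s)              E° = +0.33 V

Cu^2+(aq) gains electrons, so the Cu²⁺/Cu couple is the cathode; the Cr³⁺/Cr²⁺ couple is the anode.
E°cell = E°(cathode) − E°(anode) = +0.33 − (−0.41) = +0.74 V.

+0.74 V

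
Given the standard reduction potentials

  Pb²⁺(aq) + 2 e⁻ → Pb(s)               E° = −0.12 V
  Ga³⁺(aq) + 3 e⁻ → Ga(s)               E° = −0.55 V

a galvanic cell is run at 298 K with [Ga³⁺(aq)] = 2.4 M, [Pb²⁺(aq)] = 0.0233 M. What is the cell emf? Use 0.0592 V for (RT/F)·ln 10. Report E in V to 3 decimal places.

The Pb²⁺/Pb couple has the more positive E°, so it is the cathode; Ga³⁺/Ga is the anode.
E°cell = E°cat − E°an = −0.12 − (−0.55) = +0.43 V; n = 6.
For the overall reaction 3 Pb²⁺(aq) + 2 Ga(s) → 3 Pb(s) + 2 Ga³⁺(aq), Q = [Ga³⁺(aq)]^2 / [Pb²⁺(aq)]^3 = 4.55×10^5, giving log Q = 5.658.
E = E° − (0.0592/n)·log Q = +0.43 − (0.0592/6)(5.658) = +0.374 V.

+0.374 V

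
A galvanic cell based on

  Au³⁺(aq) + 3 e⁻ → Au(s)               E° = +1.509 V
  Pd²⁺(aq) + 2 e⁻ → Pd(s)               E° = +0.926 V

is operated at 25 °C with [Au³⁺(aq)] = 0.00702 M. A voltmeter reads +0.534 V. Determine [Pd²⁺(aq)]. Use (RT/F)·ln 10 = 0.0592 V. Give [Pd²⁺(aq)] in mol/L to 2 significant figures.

With Au³⁺/Au at the cathode and Pd²⁺/Pd at the anode, E°cell = +1.509 − (+0.926) = +0.583 V (n = 6).
Since E = E° − (0.0592/n)·log Q, log Q = n(E° − E)/0.0592 = 4.966.
For 2 Au³⁺(aq) + 3 Pd(s) → 2 Au(s) + 3 Pd²⁺(aq), the reaction quotient is Q = [Pd²⁺(aq)]^3 / [Au³⁺(aq)]^2.
Solving for the unknown gives log [Pd²⁺(aq)] = 0.220, so [Pd²⁺(aq)] ≈ 1.7 M.

1.7 M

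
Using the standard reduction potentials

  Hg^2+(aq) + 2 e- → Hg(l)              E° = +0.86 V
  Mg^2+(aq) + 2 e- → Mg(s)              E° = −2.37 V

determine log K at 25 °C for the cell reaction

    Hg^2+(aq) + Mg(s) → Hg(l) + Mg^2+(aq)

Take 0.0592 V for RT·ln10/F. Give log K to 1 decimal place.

The Hg²⁺/Hg couple is reduced (cathode); E°cell = +0.86 − (−2.37) = +3.23 V with n = 2.
At equilibrium E = 0, so log K = nE°cell / 0.0592 = (2)(+3.23) / 0.0592 = 109.1.

log K = 109.1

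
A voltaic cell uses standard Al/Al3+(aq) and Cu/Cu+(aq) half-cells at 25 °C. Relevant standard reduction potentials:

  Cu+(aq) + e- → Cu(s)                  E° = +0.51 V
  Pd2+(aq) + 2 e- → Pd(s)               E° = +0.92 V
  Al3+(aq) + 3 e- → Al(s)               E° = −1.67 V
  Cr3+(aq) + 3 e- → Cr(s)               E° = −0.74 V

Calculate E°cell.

Of the two couples in this cell, the one with the more positive reduction potential is reduced at the cathode: here that is Cu⁺/Cu (+0.51 V); Al³⁺/Al (−1.67 V) is the anode.
E°cell = E°(cathode) − E°(anode) = +0.51 − (−1.67) = +2.18 V.

+2.18 V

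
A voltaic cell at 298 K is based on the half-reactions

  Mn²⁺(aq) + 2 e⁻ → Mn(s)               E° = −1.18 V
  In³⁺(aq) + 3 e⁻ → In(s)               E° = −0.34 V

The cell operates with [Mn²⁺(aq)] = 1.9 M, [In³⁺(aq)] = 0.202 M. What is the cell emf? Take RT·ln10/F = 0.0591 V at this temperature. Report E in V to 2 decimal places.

In³⁺/In is reduced (cathode, E° = −0.34 V) and Mn²⁺/Mn is oxidized (anode).
E°cell = E°cat − E°an = −0.34 − (−1.18) = +0.84 V; n = 6.
Balancing gives 2 In³⁺(aq) + 3 Mn(s) → 2 In(s) + 3 Mn²⁺(aq); hence Q = [Mn²⁺(aq)]^3 / [In³⁺(aq)]^2 = 168 (log Q = 2.226).
By the Nernst equation, E = +0.84 − (0.0591/6)·(2.226) = +0.82 V.

+0.82 V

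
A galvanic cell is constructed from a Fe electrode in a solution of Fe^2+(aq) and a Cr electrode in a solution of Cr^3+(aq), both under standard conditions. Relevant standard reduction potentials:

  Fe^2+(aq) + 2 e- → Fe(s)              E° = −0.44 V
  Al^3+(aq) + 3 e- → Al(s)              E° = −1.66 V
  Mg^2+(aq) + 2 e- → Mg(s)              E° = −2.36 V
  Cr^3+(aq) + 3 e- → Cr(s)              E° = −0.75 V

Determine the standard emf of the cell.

+0.31 V

The Fe²⁺/Fe couple has the higher E°, so Fe ion is reduced (cathode) and Cr is oxidized (anode).
E°cell = E°(cathode) − E°(anode) = −0.44 − (−0.75) = +0.31 V.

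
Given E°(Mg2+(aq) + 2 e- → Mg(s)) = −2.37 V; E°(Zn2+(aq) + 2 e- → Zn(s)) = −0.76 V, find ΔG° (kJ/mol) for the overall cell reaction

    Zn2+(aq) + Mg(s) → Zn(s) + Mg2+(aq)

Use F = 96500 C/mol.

−311 kJ/mol

In the reaction as written Zn2+(aq) is reduced, so the Zn²⁺/Zn couple is the cathode and Mg²⁺/Mg is the anode.
E°cell = −0.76 − (−2.37) = +1.61 V; balancing electrons gives n = 2.
ΔG° = −nFE°cell = −(2)(96500)(+1.61) J/mol = −311 kJ/mol.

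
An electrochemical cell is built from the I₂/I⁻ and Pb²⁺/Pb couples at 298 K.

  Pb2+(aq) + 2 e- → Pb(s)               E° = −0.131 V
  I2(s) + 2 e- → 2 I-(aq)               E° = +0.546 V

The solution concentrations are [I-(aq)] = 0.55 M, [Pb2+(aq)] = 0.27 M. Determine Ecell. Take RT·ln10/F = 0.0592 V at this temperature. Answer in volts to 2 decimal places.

The I₂/I⁻ couple has the more positive E°, so it is the cathode; Pb²⁺/Pb is the anode.
E°cell = +0.546 − (−0.131) = +0.677 V, with n = 2 electrons transferred.
The balanced reaction is I2(s) + Pb(s) → 2 I-(aq) + Pb2+(aq), so Q = [I-(aq)]^2·[Pb2+(aq)] = 0.0817 and log Q = −1.088.
Applying E = E° − (RT ln10/nF)·log Q gives +0.677 − (0.0592/2)(−1.088) = +0.71 V.

+0.71 V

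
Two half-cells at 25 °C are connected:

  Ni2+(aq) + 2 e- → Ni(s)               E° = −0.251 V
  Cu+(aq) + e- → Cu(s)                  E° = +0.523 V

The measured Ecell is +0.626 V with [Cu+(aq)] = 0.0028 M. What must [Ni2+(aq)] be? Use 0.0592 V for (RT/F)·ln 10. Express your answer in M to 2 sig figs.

0.78 M

With Cu⁺/Cu at the cathode and Ni²⁺/Ni at the anode, E°cell = +0.523 − (−0.251) = +0.774 V (n = 2).
From the Nernst equation, log Q = n(E° − E)/0.0592 = 2·(+0.774 − (+0.626))/0.0592 = 5.000.
The balanced reaction is 2 Cu+(aq) + Ni(s) → 2 Cu(s) + Ni2+(aq), so Q = [Ni2+(aq)] / [Cu+(aq)]^2.
Solving for the unknown gives log [Ni2+(aq)] = −0.106, so [Ni2+(aq)] ≈ 0.78 M.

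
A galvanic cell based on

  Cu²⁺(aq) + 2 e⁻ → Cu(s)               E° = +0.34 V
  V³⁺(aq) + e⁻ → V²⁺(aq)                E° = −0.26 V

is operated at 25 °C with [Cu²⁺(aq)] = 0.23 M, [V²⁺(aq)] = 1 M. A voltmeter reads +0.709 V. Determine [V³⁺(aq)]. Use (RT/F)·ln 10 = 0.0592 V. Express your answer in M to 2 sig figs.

0.0069 M

With Cu²⁺/Cu at the cathode and V³⁺/V²⁺ at the anode, E°cell = +0.34 − (−0.26) = +0.60 V (n = 2).
Since E = E° − (0.0592/n)·log Q, log Q = n(E° − E)/0.0592 = −3.682.
Balancing electrons gives Cu²⁺(aq) + 2 V²⁺(aq) → Cu(s) + 2 V³⁺(aq); thus Q = [V³⁺(aq)]^2 / ([Cu²⁺(aq)]·[V²⁺(aq)]^2).
Substituting the known concentrations and solving, log [V³⁺(aq)] = −2.160 and [V³⁺(aq)] = 0.0069 M.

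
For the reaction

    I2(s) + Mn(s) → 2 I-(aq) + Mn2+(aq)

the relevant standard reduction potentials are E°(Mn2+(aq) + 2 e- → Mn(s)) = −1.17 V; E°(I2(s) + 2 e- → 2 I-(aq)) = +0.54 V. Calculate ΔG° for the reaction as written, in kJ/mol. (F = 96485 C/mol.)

In the reaction as written I2(s) is reduced, so the I₂/I⁻ couple is the cathode and Mn²⁺/Mn is the anode.
E°cell = +0.54 − (−1.17) = +1.71 V; balancing electrons gives n = 2.
ΔG° = −nFE°cell = −(2)(96485)(+1.71) J/mol = −330 kJ/mol.

−330 kJ/mol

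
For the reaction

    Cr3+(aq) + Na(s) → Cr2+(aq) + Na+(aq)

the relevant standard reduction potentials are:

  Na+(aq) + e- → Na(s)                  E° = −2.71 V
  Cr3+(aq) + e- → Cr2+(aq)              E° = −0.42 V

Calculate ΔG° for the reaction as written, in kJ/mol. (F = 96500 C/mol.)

In the reaction as written Cr3+(aq) is reduced, so the Cr³⁺/Cr²⁺ couple is the cathode and Na⁺/Na is the anode.
E°cell = −0.42 − (−2.71) = +2.29 V; balancing electrons gives n = 1.
ΔG° = −nFE°cell = −(1)(96500)(+2.29) J/mol = −221 kJ/mol.

−221 kJ/mol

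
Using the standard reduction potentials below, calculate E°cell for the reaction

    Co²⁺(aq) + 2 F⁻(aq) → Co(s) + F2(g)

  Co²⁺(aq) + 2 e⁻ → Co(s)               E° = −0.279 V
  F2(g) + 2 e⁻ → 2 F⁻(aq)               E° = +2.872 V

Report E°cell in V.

−3.151 V

In the reaction as written, Co²⁺(aq) is reduced (cathode) and F2(g) is produced by oxidation at the anode.
E°cell = E°(cathode) − E°(anode) = −0.279 − (+2.872) = −3.151 V.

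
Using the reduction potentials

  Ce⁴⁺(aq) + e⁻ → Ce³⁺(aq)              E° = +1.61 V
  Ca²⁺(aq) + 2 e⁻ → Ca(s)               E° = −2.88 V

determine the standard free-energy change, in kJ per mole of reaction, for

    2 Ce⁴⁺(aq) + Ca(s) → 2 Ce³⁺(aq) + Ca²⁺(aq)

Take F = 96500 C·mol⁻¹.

In the reaction as written Ce⁴⁺(aq) is reduced, so the Ce⁴⁺/Ce³⁺ couple is the cathode and Ca²⁺/Ca is the anode.
E°cell = +1.61 − (−2.88) = +4.49 V; balancing electrons gives n = 2.
ΔG° = −nFE°cell = −(2)(96500)(+4.49) J/mol = −867 kJ/mol.

−867 kJ/mol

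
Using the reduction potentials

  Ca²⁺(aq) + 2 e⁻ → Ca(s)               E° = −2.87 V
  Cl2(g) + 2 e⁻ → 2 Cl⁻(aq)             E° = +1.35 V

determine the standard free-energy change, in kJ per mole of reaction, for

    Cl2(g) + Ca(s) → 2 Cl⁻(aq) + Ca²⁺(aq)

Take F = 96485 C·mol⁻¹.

In the reaction as written Cl2(g) is reduced, so the Cl₂/Cl⁻ couple is the cathode and Ca²⁺/Ca is the anode.
E°cell = +1.35 − (−2.87) = +4.22 V; balancing electrons gives n = 2.
ΔG° = −nFE°cell = −(2)(96485)(+4.22) J/mol = −814 kJ/mol.

−814 kJ/mol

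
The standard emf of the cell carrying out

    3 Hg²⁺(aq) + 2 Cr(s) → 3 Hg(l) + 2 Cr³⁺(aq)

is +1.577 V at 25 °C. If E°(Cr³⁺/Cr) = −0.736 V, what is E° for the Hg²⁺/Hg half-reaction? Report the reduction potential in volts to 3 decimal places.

In the reaction as written the Hg²⁺/Hg couple is reduced (cathode) and Cr³⁺/Cr is oxidized (anode), so E°cell = E°(Hg²⁺/Hg) − E°(Cr³⁺/Cr).
E°(Hg²⁺/Hg) = E°cell + E°(anode) = +1.577 + (−0.736) = +0.841 V.

+0.841 V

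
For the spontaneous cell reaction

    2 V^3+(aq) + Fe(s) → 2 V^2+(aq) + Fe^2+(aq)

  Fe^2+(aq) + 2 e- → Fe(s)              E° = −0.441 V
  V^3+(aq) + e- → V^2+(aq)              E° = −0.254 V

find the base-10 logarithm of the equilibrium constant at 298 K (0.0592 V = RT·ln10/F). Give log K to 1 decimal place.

log K = 6.3

The V³⁺/V²⁺ couple is reduced (cathode); E°cell = −0.254 − (−0.441) = +0.187 V with n = 2.
At equilibrium E = 0, so log K = nE°cell / 0.0592 = (2)(+0.187) / 0.0592 = 6.3.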